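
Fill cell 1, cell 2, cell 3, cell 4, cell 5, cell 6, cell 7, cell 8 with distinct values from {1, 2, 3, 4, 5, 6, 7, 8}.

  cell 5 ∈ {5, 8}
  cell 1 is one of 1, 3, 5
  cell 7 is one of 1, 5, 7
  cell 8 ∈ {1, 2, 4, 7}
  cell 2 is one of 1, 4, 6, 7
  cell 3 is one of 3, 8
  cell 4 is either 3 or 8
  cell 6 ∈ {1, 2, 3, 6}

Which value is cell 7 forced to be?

The 2 variables cell 3 and cell 4 are confined to {3, 8}, which locks those values in; drop them from cell 1, cell 5, cell 6.
cell 5 has just one choice, so cell 5 = 5. Remove 5 from cell 1, cell 7.
cell 1's domain is down to {1}, so cell 1 = 1. Strike 1 from cell 2, cell 6, cell 7, cell 8.
So cell 7 = 7.

7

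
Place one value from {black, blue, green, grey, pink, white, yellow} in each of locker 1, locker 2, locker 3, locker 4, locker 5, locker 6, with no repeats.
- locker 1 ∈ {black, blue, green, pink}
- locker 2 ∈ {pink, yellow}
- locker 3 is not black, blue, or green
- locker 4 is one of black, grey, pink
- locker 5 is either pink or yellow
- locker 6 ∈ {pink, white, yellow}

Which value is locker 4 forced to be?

The 2 variables locker 2 and locker 5 are confined to {pink, yellow}, which locks those values in; drop them from locker 1, locker 3, locker 4, locker 6.
locker 6's domain is down to {white}, so locker 6 = white. Remove white from locker 3.
locker 3 has just one choice, so locker 3 = grey. Remove grey from locker 4.
So locker 4 = black.

black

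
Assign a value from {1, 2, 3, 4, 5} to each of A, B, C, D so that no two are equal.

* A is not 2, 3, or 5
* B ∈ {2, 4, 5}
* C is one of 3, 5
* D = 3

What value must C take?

5

D has just one choice, so D = 3. Strike 3 from C.
So C = 5.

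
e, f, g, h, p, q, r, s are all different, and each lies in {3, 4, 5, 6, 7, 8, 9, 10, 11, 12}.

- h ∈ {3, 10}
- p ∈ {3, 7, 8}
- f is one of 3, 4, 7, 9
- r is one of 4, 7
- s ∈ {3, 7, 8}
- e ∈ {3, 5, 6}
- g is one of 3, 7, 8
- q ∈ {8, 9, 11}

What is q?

g, p, s share exactly the 3 values {3, 7, 8}; by pigeonhole those values go to them, so strike 3, 7, 8 from e, f, h, q, r.
h has just one choice, so h = 10.
r must be 4 (only option left). Eliminate 4 elsewhere: f.
That leaves f = 9. Eliminate 9 elsewhere: q.
So q = 11.

11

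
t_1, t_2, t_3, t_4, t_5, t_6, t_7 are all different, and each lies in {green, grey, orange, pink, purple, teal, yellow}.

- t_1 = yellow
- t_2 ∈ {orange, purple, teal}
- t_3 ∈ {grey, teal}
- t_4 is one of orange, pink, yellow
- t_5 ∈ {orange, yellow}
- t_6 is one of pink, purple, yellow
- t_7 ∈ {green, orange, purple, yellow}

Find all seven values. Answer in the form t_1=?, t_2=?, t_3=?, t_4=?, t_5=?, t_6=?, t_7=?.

t_1=yellow, t_2=teal, t_3=grey, t_4=pink, t_5=orange, t_6=purple, t_7=green

t_1 must be yellow (only option left). So t_4, t_5, t_6, t_7 can't be yellow.
t_5 has just one choice, so t_5 = orange. So t_2, t_4, t_7 can't be orange.
t_4 must be pink (only option left). Strike pink from t_6.
t_6's domain is down to {purple}, so t_6 = purple. Remove purple from t_2, t_7.
That leaves t_7 = green.
t_2's domain is down to {teal}, so t_2 = teal. Remove teal from t_3.
t_3 must be grey (only option left).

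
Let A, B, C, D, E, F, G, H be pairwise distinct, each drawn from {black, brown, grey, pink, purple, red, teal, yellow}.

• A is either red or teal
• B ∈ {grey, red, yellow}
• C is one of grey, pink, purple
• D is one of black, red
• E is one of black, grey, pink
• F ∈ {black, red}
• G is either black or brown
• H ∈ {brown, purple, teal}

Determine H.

purple

The 8 variables draw from only 8 values {black, brown, grey, pink, purple, red, teal, yellow}, so each is used; only B can be yellow, hence B = yellow.
D and F share exactly the 2 values {black, red}; by pigeonhole those values go to them, so strike black, red from A, E, G.
A has just one choice, so A = teal. Strike teal from H.
G's domain is down to {brown}, so G = brown. Remove brown from H.
So H = purple.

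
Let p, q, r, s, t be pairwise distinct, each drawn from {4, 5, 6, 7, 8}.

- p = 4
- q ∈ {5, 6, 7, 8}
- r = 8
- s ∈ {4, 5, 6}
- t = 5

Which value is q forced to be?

p's domain is down to {4}, so p = 4. So s can't be 4.
r's domain is down to {8}, so r = 8. Strike 8 from q.
t has just one choice, so t = 5. So q, s can't be 5.
s must be 6 (only option left). So q can't be 6.
So q = 7.

7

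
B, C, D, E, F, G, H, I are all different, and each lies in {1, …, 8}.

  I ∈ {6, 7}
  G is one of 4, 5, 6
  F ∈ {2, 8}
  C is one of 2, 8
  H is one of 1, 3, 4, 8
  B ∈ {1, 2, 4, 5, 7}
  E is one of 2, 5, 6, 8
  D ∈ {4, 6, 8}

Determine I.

7

Among the 8 variables, 3 fits only H (and all 8 values in {1, 2, 3, 4, 5, 6, 7, 8} must be used), so H = 3.
The 7 still-open variables draw from only 7 values {1, 2, 4, 5, 6, 7, 8}, so each is used; only B can be 1, hence B = 1.
Among the 6 still-open variables, 7 fits only I (and all 6 values in {2, 4, 5, 6, 7, 8} must be used), so I = 7.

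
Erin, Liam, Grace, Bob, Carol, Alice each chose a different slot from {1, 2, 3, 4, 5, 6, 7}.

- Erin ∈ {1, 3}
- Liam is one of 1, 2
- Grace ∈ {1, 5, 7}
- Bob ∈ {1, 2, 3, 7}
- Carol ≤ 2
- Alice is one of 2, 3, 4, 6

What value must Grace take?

5

The 2 variables Liam and Carol are confined to {1, 2}, which locks those values in; drop them from Erin, Grace, Bob, Alice.
That leaves Erin = 3. So Bob, Alice can't be 3.
Bob must be 7 (only option left). Eliminate 7 elsewhere: Grace.
So Grace = 5.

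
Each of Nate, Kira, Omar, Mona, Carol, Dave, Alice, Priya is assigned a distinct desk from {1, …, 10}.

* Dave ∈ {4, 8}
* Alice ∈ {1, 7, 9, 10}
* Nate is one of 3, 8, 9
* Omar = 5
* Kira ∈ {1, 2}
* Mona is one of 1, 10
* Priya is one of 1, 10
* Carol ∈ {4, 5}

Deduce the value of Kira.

2

Omar has just one choice, so Omar = 5. Remove 5 from Carol.
Carol has just one choice, so Carol = 4. Remove 4 from Dave.
That leaves Dave = 8. Remove 8 from Nate.
The 2 variables Mona and Priya are confined to {1, 10}, which locks those values in; drop them from Kira, Alice.
So Kira = 2.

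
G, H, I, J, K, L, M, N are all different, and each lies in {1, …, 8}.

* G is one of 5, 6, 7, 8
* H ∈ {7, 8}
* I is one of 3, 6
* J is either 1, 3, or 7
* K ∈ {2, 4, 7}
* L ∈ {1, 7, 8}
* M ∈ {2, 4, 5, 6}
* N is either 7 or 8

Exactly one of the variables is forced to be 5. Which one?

G

H and N share exactly the 2 values {7, 8}; by pigeonhole those values go to them, so strike 7, 8 from G, J, K, L.
That leaves L = 1. Remove 1 from J.
J has just one choice, so J = 3. So I can't be 3.
I must be 6 (only option left). Strike 6 from G, M.
So 5 goes to G.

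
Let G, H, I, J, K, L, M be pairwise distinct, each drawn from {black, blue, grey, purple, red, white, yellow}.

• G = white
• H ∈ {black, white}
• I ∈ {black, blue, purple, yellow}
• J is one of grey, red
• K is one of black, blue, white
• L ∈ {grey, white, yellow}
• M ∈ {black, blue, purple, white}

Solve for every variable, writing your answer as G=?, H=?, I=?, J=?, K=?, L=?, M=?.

G's domain is down to {white}, so G = white. Eliminate white elsewhere: H, K, L, M.
H's domain is down to {black}, so H = black. So I, K, M can't be black.
K must be blue (only option left). Remove blue from I, M.
M's domain is down to {purple}, so M = purple. Eliminate purple elsewhere: I.
I must be yellow (only option left). Remove yellow from L.
L has just one choice, so L = grey. Remove grey from J.
J has just one choice, so J = red.

G=white, H=black, I=yellow, J=red, K=blue, L=grey, M=purple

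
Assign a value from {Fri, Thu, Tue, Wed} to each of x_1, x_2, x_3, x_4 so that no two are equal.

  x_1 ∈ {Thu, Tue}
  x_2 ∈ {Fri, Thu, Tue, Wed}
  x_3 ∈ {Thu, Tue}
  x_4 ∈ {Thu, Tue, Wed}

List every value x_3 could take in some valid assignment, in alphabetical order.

Thu, Tue

Among the 4 variables, Fri fits only x_2 (and all 4 values in {Fri, Thu, Tue, Wed} must be used), so x_2 = Fri.
The 3 still-open variables draw from only 3 values {Thu, Tue, Wed}, so each is used; only x_4 can be Wed, hence x_4 = Wed.
No further eliminations apply; x_3 can still be any of Thu, Tue.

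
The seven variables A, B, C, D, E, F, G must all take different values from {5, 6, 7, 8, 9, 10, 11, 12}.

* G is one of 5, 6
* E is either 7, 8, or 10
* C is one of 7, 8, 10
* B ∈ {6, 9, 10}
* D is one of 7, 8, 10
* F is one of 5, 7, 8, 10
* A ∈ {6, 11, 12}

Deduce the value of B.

The 3 variables C, D, E are confined to {7, 8, 10}, which locks those values in; drop them from B, F.
F must be 5 (only option left). Strike 5 from G.
G must be 6 (only option left). So A, B can't be 6.
So B = 9.

9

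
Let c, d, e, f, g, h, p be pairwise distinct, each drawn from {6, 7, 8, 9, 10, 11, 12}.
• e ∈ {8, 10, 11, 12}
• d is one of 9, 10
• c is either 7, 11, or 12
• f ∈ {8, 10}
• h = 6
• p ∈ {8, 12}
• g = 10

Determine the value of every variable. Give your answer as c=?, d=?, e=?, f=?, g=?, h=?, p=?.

g has just one choice, so g = 10. Remove 10 from d, e, f.
h must be 6 (only option left).
d must be 9 (only option left).
f has just one choice, so f = 8. So e, p can't be 8.
That leaves p = 12. Eliminate 12 elsewhere: c, e.
e has just one choice, so e = 11. So c can't be 11.
c's domain is down to {7}, so c = 7.

c=7, d=9, e=11, f=8, g=10, h=6, p=12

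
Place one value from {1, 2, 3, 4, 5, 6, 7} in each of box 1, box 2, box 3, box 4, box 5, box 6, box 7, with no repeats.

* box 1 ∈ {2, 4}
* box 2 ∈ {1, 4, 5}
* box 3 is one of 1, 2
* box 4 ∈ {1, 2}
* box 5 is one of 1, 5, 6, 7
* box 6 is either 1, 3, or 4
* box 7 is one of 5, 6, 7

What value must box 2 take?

5

Among the 7 variables, 3 fits only box 6 (and all 7 values in {1, 2, 3, 4, 5, 6, 7} must be used), so box 6 = 3.
box 3 and box 4 between them cover only {1, 2} — a naked pair. Remove those values from box 1, box 2, box 5.
box 1 must be 4 (only option left). Eliminate 4 elsewhere: box 2.
So box 2 = 5.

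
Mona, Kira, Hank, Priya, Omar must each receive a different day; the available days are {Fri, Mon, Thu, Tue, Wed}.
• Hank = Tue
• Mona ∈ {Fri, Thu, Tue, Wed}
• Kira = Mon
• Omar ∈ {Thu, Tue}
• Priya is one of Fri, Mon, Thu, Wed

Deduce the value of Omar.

Thu

Kira has just one choice, so Kira = Mon. So Priya can't be Mon.
Hank's domain is down to {Tue}, so Hank = Tue. So Mona, Omar can't be Tue.
So Omar = Thu.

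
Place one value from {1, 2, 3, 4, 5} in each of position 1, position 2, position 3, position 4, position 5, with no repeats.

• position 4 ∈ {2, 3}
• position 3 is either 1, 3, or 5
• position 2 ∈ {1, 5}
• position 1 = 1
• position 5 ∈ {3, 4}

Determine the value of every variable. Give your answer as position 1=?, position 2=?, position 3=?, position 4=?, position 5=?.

position 1 must be 1 (only option left). Eliminate 1 elsewhere: position 2, position 3.
That leaves position 2 = 5. Strike 5 from position 3.
position 3's domain is down to {3}, so position 3 = 3. Remove 3 from position 4, position 5.
position 4 must be 2 (only option left).
position 5 has just one choice, so position 5 = 4.

position 1=1, position 2=5, position 3=3, position 4=2, position 5=4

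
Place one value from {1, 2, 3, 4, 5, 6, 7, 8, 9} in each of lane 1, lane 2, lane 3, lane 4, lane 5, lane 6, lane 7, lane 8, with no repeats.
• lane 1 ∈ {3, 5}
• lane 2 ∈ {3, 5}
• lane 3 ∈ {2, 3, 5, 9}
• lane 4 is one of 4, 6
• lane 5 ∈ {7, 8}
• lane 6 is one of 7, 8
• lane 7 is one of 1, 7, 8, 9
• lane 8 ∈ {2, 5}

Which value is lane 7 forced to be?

1

lane 1 and lane 2 share exactly the 2 values {3, 5}; by pigeonhole those values go to them, so strike 3, 5 from lane 3, lane 8.
lane 8's domain is down to {2}, so lane 8 = 2. Eliminate 2 elsewhere: lane 3.
lane 3 must be 9 (only option left). Remove 9 from lane 7.
lane 5 and lane 6 share exactly the 2 values {7, 8}; by pigeonhole those values go to them, so strike 7, 8 from lane 7.
So lane 7 = 1.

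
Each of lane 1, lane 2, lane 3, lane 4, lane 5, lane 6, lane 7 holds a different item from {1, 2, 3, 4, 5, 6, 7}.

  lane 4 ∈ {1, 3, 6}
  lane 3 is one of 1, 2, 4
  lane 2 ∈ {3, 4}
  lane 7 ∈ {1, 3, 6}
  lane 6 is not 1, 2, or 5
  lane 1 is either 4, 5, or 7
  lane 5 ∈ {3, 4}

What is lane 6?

7

The 7 variables together cover exactly {1, 2, 3, 4, 5, 6, 7} — 7 values for 7 variables — and 2 appears only in lane 3's list, so lane 3 = 2.
Among the 6 still-open variables, 5 fits only lane 1 (and all 6 values in {1, 3, 4, 5, 6, 7} must be used), so lane 1 = 5.
The 5 still-open variables draw from only 5 values {1, 3, 4, 6, 7}, so each is used; only lane 6 can be 7, hence lane 6 = 7.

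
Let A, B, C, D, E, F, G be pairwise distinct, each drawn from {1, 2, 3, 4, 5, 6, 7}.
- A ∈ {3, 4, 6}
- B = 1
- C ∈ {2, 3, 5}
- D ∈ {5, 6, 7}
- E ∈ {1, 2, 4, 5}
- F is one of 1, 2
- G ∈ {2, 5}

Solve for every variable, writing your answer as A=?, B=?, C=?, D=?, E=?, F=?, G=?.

B must be 1 (only option left). Eliminate 1 elsewhere: E, F.
F has just one choice, so F = 2. So C, E, G can't be 2.
G has just one choice, so G = 5. Remove 5 from C, D, E.
C must be 3 (only option left). Eliminate 3 elsewhere: A.
E's domain is down to {4}, so E = 4. Remove 4 from A.
A must be 6 (only option left). So D can't be 6.
That leaves D = 7.

A=6, B=1, C=3, D=7, E=4, F=2, G=5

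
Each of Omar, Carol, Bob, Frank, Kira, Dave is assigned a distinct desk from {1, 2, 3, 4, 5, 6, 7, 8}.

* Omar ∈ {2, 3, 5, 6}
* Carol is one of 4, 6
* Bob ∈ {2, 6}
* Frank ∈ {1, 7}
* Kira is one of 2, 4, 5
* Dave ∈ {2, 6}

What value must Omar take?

The 2 variables Bob and Dave are confined to {2, 6}, which locks those values in; drop them from Omar, Carol, Kira.
That leaves Carol = 4. Remove 4 from Kira.
Kira must be 5 (only option left). Strike 5 from Omar.
So Omar = 3.

3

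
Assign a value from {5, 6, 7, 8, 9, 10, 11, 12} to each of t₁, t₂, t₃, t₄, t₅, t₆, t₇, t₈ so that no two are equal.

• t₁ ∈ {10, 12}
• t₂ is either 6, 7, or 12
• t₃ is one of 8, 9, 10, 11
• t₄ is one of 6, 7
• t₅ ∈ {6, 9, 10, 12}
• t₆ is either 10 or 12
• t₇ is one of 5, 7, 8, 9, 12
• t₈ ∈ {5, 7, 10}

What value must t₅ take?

The 8 variables together cover exactly {5, 6, 7, 8, 9, 10, 11, 12} — 8 values for 8 variables — and 11 appears only in t₃'s list, so t₃ = 11.
Among the 7 still-open variables, 8 fits only t₇ (and all 7 values in {5, 6, 7, 8, 9, 10, 12} must be used), so t₇ = 8.
The 6 still-open variables draw from only 6 values {5, 6, 7, 9, 10, 12}, so each is used; only t₈ can be 5, hence t₈ = 5.
The 5 still-open variables together cover exactly {6, 7, 9, 10, 12} — 5 values for 5 variables — and 9 appears only in t₅'s list, so t₅ = 9.

9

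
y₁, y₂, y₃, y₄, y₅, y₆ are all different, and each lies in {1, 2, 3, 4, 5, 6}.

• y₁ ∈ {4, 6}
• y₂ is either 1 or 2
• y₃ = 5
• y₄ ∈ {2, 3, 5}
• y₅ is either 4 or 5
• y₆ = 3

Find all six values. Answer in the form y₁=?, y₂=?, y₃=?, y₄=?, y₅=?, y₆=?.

y₁=6, y₂=1, y₃=5, y₄=2, y₅=4, y₆=3

y₃ must be 5 (only option left). Remove 5 from y₄, y₅.
y₅ must be 4 (only option left). Remove 4 from y₁.
y₆ has just one choice, so y₆ = 3. Eliminate 3 elsewhere: y₄.
y₁'s domain is down to {6}, so y₁ = 6.
y₄ must be 2 (only option left). So y₂ can't be 2.
That leaves y₂ = 1.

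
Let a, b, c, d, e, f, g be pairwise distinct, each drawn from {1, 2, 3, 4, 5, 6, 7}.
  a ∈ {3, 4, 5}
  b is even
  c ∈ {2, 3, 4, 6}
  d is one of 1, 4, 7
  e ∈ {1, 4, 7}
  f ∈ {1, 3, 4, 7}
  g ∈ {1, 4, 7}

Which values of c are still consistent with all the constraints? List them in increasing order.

The 7 variables draw from only 7 values {1, 2, 3, 4, 5, 6, 7}, so each is used; only a can be 5, hence a = 5.
d, e, g between them cover only {1, 4, 7} — a naked triple. Remove those values from b, c, f.
f must be 3 (only option left). Remove 3 from c.
No further eliminations apply; c can still be any of 2, 6.

2, 6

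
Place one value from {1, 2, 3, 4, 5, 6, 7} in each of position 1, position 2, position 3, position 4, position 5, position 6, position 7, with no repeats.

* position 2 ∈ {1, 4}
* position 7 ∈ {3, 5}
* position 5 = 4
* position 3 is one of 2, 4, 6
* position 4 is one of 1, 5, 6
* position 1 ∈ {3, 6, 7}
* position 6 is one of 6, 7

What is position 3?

position 5's domain is down to {4}, so position 5 = 4. So position 2, position 3 can't be 4.
position 2 has just one choice, so position 2 = 1. So position 4 can't be 1.
Among the 5 still-open variables, 2 fits only position 3 (and all 5 values in {2, 3, 5, 6, 7} must be used), so position 3 = 2.

2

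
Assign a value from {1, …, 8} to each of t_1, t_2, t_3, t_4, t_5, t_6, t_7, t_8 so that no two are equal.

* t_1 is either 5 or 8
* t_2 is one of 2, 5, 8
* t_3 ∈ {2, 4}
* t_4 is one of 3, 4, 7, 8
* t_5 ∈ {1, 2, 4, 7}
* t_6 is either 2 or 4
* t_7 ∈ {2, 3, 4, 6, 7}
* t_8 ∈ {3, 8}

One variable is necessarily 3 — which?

t_8

Among the 8 variables, 1 fits only t_5 (and all 8 values in {1, 2, 3, 4, 5, 6, 7, 8} must be used), so t_5 = 1.
Among the 7 still-open variables, 6 fits only t_7 (and all 7 values in {2, 3, 4, 5, 6, 7, 8} must be used), so t_7 = 6.
The 6 still-open variables together cover exactly {2, 3, 4, 5, 7, 8} — 6 values for 6 variables — and 7 appears only in t_4's list, so t_4 = 7.
The 5 still-open variables draw from only 5 values {2, 3, 4, 5, 8}, so each is used; only t_8 can be 3, hence t_8 = 3.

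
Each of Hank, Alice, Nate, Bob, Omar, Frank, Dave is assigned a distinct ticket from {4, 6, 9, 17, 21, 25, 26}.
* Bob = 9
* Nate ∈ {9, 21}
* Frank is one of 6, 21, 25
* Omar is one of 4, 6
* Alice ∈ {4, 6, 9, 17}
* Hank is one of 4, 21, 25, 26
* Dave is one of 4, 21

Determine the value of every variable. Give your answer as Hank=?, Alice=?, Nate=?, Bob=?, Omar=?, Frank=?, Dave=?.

Hank=26, Alice=17, Nate=21, Bob=9, Omar=6, Frank=25, Dave=4

Bob must be 9 (only option left). So Alice, Nate can't be 9.
Nate must be 21 (only option left). Eliminate 21 elsewhere: Hank, Frank, Dave.
That leaves Dave = 4. Eliminate 4 elsewhere: Hank, Alice, Omar.
That leaves Omar = 6. Remove 6 from Alice, Frank.
Frank has just one choice, so Frank = 25. Eliminate 25 elsewhere: Hank.
Hank must be 26 (only option left).
Alice must be 17 (only option left).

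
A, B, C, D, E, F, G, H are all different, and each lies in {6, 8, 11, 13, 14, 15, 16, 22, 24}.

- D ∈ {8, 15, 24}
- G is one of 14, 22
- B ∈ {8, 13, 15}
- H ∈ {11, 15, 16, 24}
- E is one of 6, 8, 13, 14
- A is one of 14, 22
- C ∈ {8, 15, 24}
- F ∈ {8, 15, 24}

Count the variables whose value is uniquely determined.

2

A and G share exactly the 2 values {14, 22}; by pigeonhole those values go to them, so strike 14, 22 from E.
C, D, F share exactly the 3 values {8, 15, 24}; by pigeonhole those values go to them, so strike 8, 15, 24 from B, E, H.
B must be 13 (only option left). Remove 13 from E.
E's domain is down to {6}, so E = 6.
Determined: B=13, E=6. The other variables each still have more than one consistent value. That makes 2.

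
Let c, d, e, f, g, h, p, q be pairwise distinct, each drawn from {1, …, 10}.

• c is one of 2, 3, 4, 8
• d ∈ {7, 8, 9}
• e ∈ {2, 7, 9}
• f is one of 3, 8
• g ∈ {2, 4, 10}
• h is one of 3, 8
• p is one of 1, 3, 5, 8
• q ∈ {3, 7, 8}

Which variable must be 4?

f and h share exactly the 2 values {3, 8}; by pigeonhole those values go to them, so strike 3, 8 from c, d, p, q.
q has just one choice, so q = 7. So d, e can't be 7.
d's domain is down to {9}, so d = 9. Strike 9 from e.
e must be 2 (only option left). Strike 2 from c, g.
So 4 goes to c.

c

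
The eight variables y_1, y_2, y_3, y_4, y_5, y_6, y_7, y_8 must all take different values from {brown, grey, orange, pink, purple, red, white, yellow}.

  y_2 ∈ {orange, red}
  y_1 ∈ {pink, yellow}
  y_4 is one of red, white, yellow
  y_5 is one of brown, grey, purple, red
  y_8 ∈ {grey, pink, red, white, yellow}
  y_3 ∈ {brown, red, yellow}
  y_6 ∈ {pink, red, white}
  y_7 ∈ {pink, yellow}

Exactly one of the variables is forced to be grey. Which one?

Among the 8 variables, orange fits only y_2 (and all 8 values in {brown, grey, orange, pink, purple, red, white, yellow} must be used), so y_2 = orange.
Among the 7 still-open variables, purple fits only y_5 (and all 7 values in {brown, grey, pink, purple, red, white, yellow} must be used), so y_5 = purple.
Among the 6 still-open variables, brown fits only y_3 (and all 6 values in {brown, grey, pink, red, white, yellow} must be used), so y_3 = brown.
Among the 5 still-open variables, grey fits only y_8 (and all 5 values in {grey, pink, red, white, yellow} must be used), so y_8 = grey.

y_8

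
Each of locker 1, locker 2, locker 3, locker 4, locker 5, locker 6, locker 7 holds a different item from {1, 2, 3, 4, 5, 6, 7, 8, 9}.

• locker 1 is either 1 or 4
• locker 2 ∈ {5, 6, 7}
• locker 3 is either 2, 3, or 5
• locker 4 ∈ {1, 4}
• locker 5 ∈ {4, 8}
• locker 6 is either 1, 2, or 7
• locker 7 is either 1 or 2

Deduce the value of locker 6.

The 2 variables locker 1 and locker 4 are confined to {1, 4}, which locks those values in; drop them from locker 5, locker 6, locker 7.
That leaves locker 5 = 8.
That leaves locker 7 = 2. So locker 3, locker 6 can't be 2.
So locker 6 = 7.

7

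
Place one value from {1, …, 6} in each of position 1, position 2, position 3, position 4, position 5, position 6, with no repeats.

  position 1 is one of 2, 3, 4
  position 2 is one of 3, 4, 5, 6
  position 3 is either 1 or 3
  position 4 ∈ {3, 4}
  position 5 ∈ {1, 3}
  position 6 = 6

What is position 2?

5

position 6's domain is down to {6}, so position 6 = 6. So position 2 can't be 6.
The 5 still-open variables draw from only 5 values {1, 2, 3, 4, 5}, so each is used; only position 1 can be 2, hence position 1 = 2.
The 4 still-open variables together cover exactly {1, 3, 4, 5} — 4 values for 4 variables — and 5 appears only in position 2's list, so position 2 = 5.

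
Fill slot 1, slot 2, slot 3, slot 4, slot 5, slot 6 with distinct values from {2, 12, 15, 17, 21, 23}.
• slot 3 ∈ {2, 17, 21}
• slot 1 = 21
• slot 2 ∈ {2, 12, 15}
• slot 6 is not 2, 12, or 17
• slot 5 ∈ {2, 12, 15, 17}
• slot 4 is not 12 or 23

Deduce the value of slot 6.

slot 1 has just one choice, so slot 1 = 21. Eliminate 21 elsewhere: slot 3, slot 4, slot 6.
Among the 5 still-open variables, 23 fits only slot 6 (and all 5 values in {2, 12, 15, 17, 23} must be used), so slot 6 = 23.

23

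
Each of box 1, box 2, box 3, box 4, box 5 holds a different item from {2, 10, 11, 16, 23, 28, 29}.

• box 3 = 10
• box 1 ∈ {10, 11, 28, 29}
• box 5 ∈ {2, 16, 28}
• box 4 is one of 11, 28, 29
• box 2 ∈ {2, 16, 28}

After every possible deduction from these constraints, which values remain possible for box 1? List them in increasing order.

box 3 has just one choice, so box 3 = 10. Eliminate 10 elsewhere: box 1.
No further eliminations apply; box 1 can still be any of 11, 28, 29.

11, 28, 29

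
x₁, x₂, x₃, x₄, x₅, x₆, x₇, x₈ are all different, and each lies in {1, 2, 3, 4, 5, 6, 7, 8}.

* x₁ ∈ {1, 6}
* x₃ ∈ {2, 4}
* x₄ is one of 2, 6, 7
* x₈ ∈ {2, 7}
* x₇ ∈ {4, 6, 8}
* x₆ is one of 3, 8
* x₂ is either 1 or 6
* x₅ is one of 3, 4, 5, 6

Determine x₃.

4

The 8 variables draw from only 8 values {1, 2, 3, 4, 5, 6, 7, 8}, so each is used; only x₅ can be 5, hence x₅ = 5.
The 7 still-open variables draw from only 7 values {1, 2, 3, 4, 6, 7, 8}, so each is used; only x₆ can be 3, hence x₆ = 3.
The 6 still-open variables together cover exactly {1, 2, 4, 6, 7, 8} — 6 values for 6 variables — and 8 appears only in x₇'s list, so x₇ = 8.
The 5 still-open variables draw from only 5 values {1, 2, 4, 6, 7}, so each is used; only x₃ can be 4, hence x₃ = 4.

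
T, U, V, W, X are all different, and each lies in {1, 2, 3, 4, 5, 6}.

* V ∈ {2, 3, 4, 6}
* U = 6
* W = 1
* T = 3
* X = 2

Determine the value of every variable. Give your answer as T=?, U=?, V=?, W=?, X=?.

T=3, U=6, V=4, W=1, X=2

T must be 3 (only option left). Strike 3 from V.
U has just one choice, so U = 6. So V can't be 6.
W's domain is down to {1}, so W = 1.
X has just one choice, so X = 2. Eliminate 2 elsewhere: V.
V must be 4 (only option left).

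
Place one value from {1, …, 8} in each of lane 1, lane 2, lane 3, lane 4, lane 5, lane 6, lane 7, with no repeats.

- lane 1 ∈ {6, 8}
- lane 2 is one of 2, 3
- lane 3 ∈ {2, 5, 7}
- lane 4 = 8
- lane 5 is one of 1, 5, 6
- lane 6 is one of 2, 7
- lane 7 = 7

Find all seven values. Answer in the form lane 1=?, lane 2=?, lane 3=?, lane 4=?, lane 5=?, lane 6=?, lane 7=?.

lane 1=6, lane 2=3, lane 3=5, lane 4=8, lane 5=1, lane 6=2, lane 7=7

lane 4's domain is down to {8}, so lane 4 = 8. Strike 8 from lane 1.
lane 7 must be 7 (only option left). Strike 7 from lane 3, lane 6.
lane 1 must be 6 (only option left). Remove 6 from lane 5.
That leaves lane 6 = 2. Remove 2 from lane 2, lane 3.
lane 2's domain is down to {3}, so lane 2 = 3.
That leaves lane 3 = 5. Eliminate 5 elsewhere: lane 5.
lane 5 must be 1 (only option left).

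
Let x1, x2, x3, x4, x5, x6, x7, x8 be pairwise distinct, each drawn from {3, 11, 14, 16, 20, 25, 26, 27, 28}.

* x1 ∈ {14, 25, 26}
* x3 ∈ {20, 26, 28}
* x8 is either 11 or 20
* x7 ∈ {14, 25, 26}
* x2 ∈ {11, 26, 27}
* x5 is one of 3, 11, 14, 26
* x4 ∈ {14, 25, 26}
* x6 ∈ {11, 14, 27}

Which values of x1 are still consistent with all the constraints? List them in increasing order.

14, 25, 26

The 8 variables together cover exactly {3, 11, 14, 20, 25, 26, 27, 28} — 8 values for 8 variables — and 3 appears only in x5's list, so x5 = 3.
Among the 7 still-open variables, 28 fits only x3 (and all 7 values in {11, 14, 20, 25, 26, 27, 28} must be used), so x3 = 28.
The 6 still-open variables together cover exactly {11, 14, 20, 25, 26, 27} — 6 values for 6 variables — and 20 appears only in x8's list, so x8 = 20.
x1, x4, x7 between them cover only {14, 25, 26} — a naked triple. Remove those values from x2, x6.
No further eliminations apply; x1 can still be any of 14, 25, 26.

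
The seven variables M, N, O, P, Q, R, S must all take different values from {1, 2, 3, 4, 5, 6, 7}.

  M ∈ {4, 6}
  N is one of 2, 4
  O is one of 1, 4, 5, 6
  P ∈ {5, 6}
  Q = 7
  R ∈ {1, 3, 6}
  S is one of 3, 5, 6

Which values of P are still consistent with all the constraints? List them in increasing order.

Q's domain is down to {7}, so Q = 7.
Among the 6 still-open variables, 2 fits only N (and all 6 values in {1, 2, 3, 4, 5, 6} must be used), so N = 2.
No further eliminations apply; P can still be any of 5, 6.

5, 6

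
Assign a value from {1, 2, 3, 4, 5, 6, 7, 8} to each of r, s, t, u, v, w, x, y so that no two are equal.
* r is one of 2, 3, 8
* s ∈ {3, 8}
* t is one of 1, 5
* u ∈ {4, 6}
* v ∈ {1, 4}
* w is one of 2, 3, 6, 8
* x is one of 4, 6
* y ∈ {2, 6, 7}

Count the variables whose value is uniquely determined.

3

The 8 variables draw from only 8 values {1, 2, 3, 4, 5, 6, 7, 8}, so each is used; only t can be 5, hence t = 5.
Among the 7 still-open variables, 1 fits only v (and all 7 values in {1, 2, 3, 4, 6, 7, 8} must be used), so v = 1.
The 6 still-open variables draw from only 6 values {2, 3, 4, 6, 7, 8}, so each is used; only y can be 7, hence y = 7.
u and x between them cover only {4, 6} — a naked pair. Remove those values from w.
Determined: t=5, v=1, y=7. The other variables each still have more than one consistent value. That makes 3.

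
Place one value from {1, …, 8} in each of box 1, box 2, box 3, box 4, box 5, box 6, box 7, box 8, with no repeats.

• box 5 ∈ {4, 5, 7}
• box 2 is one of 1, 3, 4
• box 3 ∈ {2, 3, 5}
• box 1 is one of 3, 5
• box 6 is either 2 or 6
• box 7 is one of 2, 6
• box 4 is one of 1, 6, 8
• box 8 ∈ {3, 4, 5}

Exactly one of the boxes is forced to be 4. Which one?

box 8

The 8 variables draw from only 8 values {1, 2, 3, 4, 5, 6, 7, 8}, so each is used; only box 5 can be 7, hence box 5 = 7.
The 7 still-open variables together cover exactly {1, 2, 3, 4, 5, 6, 8} — 7 values for 7 variables — and 8 appears only in box 4's list, so box 4 = 8.
The 6 still-open variables together cover exactly {1, 2, 3, 4, 5, 6} — 6 values for 6 variables — and 1 appears only in box 2's list, so box 2 = 1.
The 5 still-open variables together cover exactly {2, 3, 4, 5, 6} — 5 values for 5 variables — and 4 appears only in box 8's list, so box 8 = 4.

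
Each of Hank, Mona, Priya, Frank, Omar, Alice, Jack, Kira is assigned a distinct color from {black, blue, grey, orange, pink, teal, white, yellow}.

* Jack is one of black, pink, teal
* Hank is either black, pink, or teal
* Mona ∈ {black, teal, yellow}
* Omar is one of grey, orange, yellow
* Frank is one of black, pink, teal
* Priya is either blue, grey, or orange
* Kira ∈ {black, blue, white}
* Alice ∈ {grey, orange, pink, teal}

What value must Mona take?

The 8 variables together cover exactly {black, blue, grey, orange, pink, teal, white, yellow} — 8 values for 8 variables — and white appears only in Kira's list, so Kira = white.
The 7 still-open variables draw from only 7 values {black, blue, grey, orange, pink, teal, yellow}, so each is used; only Priya can be blue, hence Priya = blue.
The 3 variables Hank, Frank, Jack are confined to {black, pink, teal}, which locks those values in; drop them from Mona, Alice.
So Mona = yellow.

yellow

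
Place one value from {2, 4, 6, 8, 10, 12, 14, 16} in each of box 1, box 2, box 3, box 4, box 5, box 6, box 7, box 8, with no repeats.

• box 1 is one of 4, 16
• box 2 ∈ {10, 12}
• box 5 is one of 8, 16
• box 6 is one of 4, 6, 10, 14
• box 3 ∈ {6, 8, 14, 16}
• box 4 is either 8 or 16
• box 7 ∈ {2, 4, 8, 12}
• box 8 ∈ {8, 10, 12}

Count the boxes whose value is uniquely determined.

2

The 8 variables together cover exactly {2, 4, 6, 8, 10, 12, 14, 16} — 8 values for 8 variables — and 2 appears only in box 7's list, so box 7 = 2.
The 2 variables box 4 and box 5 are confined to {8, 16}, which locks those values in; drop them from box 1, box 3, box 8.
box 1 must be 4 (only option left). So box 6 can't be 4.
The 2 variables box 2 and box 8 are confined to {10, 12}, which locks those values in; drop them from box 6.
Determined: box 1=4, box 7=2. The other boxes each still have more than one consistent value. That makes 2.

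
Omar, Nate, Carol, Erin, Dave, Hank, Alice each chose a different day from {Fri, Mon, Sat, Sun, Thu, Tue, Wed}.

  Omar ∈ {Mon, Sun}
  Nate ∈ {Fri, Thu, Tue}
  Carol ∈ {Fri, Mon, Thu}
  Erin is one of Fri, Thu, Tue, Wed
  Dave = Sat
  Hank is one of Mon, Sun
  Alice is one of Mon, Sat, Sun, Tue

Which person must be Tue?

Dave has just one choice, so Dave = Sat. Strike Sat from Alice.
Among the 6 still-open variables, Wed fits only Erin (and all 6 values in {Fri, Mon, Sun, Thu, Tue, Wed} must be used), so Erin = Wed.
The 2 variables Omar and Hank are confined to {Mon, Sun}, which locks those values in; drop them from Carol, Alice.
So Tue goes to Alice.

Alice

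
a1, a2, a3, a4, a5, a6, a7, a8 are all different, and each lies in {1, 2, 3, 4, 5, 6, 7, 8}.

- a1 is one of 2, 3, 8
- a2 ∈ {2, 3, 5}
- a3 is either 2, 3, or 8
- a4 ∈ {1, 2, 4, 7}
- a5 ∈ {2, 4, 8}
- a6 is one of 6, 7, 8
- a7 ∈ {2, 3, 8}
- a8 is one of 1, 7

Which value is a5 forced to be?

The 8 variables together cover exactly {1, 2, 3, 4, 5, 6, 7, 8} — 8 values for 8 variables — and 5 appears only in a2's list, so a2 = 5.
The 7 still-open variables together cover exactly {1, 2, 3, 4, 6, 7, 8} — 7 values for 7 variables — and 6 appears only in a6's list, so a6 = 6.
The 3 variables a1, a3, a7 are confined to {2, 3, 8}, which locks those values in; drop them from a4, a5.
So a5 = 4.

4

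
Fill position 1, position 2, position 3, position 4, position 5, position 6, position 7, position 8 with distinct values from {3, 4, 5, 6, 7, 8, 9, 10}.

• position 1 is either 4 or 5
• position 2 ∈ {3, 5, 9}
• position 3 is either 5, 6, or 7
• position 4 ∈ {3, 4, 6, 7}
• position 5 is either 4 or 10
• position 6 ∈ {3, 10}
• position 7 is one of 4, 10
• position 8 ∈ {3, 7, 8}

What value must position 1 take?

The 8 variables draw from only 8 values {3, 4, 5, 6, 7, 8, 9, 10}, so each is used; only position 8 can be 8, hence position 8 = 8.
Among the 7 still-open variables, 9 fits only position 2 (and all 7 values in {3, 4, 5, 6, 7, 9, 10} must be used), so position 2 = 9.
position 5 and position 7 share exactly the 2 values {4, 10}; by pigeonhole those values go to them, so strike 4, 10 from position 1, position 4, position 6.
So position 1 = 5.

5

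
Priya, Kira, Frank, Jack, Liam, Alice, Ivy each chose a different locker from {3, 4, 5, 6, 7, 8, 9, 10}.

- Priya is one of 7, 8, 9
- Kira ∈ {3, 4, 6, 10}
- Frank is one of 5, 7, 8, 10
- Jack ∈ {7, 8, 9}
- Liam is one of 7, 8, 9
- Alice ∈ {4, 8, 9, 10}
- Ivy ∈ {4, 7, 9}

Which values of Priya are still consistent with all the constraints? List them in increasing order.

7, 8, 9

The 3 variables Priya, Jack, Liam are confined to {7, 8, 9}, which locks those values in; drop them from Frank, Alice, Ivy.
That leaves Ivy = 4. Strike 4 from Kira, Alice.
Alice must be 10 (only option left). Eliminate 10 elsewhere: Kira, Frank.
Frank's domain is down to {5}, so Frank = 5.
No further eliminations apply; Priya can still be any of 7, 8, 9.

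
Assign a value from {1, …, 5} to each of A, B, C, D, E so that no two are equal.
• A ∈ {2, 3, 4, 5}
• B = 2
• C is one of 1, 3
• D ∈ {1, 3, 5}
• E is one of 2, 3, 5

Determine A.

4

B's domain is down to {2}, so B = 2. Eliminate 2 elsewhere: A, E.
The 4 still-open variables together cover exactly {1, 3, 4, 5} — 4 values for 4 variables — and 4 appears only in A's list, so A = 4.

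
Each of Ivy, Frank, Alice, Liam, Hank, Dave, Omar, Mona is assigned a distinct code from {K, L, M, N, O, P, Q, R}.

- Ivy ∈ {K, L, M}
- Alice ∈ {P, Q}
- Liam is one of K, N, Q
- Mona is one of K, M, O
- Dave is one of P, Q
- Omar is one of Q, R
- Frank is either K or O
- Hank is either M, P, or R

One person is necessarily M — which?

Hank

The 8 variables together cover exactly {K, L, M, N, O, P, Q, R} — 8 values for 8 variables — and L appears only in Ivy's list, so Ivy = L.
The 7 still-open variables together cover exactly {K, M, N, O, P, Q, R} — 7 values for 7 variables — and N appears only in Liam's list, so Liam = N.
The 2 variables Alice and Dave are confined to {P, Q}, which locks those values in; drop them from Hank, Omar.
Omar's domain is down to {R}, so Omar = R. Eliminate R elsewhere: Hank.
So M goes to Hank.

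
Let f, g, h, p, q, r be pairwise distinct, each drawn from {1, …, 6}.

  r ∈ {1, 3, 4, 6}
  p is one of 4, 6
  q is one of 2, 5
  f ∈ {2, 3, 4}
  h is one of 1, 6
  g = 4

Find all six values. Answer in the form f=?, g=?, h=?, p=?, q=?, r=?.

g has just one choice, so g = 4. Eliminate 4 elsewhere: f, p, r.
That leaves p = 6. So h, r can't be 6.
h must be 1 (only option left). Eliminate 1 elsewhere: r.
r must be 3 (only option left). Strike 3 from f.
That leaves f = 2. Strike 2 from q.
That leaves q = 5.

f=2, g=4, h=1, p=6, q=5, r=3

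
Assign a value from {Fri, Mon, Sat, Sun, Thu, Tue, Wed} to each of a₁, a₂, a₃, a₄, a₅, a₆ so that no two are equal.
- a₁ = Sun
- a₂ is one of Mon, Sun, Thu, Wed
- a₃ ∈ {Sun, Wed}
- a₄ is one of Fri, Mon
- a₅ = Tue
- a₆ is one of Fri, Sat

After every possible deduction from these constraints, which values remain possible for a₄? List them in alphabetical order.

Fri, Mon

a₁ must be Sun (only option left). Strike Sun from a₂, a₃.
a₃'s domain is down to {Wed}, so a₃ = Wed. So a₂ can't be Wed.
a₅ has just one choice, so a₅ = Tue.
No further eliminations apply; a₄ can still be any of Fri, Mon.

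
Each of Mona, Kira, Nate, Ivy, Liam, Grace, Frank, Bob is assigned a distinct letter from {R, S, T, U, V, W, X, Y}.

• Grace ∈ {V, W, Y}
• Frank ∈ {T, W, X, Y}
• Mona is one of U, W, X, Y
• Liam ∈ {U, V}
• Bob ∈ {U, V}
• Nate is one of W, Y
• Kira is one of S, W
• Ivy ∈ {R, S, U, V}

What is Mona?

X

The 8 variables together cover exactly {R, S, T, U, V, W, X, Y} — 8 values for 8 variables — and R appears only in Ivy's list, so Ivy = R.
Among the 7 still-open variables, S fits only Kira (and all 7 values in {S, T, U, V, W, X, Y} must be used), so Kira = S.
The 6 still-open variables together cover exactly {T, U, V, W, X, Y} — 6 values for 6 variables — and T appears only in Frank's list, so Frank = T.
Among the 5 still-open variables, X fits only Mona (and all 5 values in {U, V, W, X, Y} must be used), so Mona = X.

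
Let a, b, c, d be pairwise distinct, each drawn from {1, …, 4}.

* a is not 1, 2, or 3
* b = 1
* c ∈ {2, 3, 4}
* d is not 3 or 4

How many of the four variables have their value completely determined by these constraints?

4

a's domain is down to {4}, so a = 4. Remove 4 from c.
b has just one choice, so b = 1. So d can't be 1.
That leaves d = 2. Eliminate 2 elsewhere: c.
c must be 3 (only option left).
Every variable is fixed: a=4, b=1, c=3, d=2. That makes 4.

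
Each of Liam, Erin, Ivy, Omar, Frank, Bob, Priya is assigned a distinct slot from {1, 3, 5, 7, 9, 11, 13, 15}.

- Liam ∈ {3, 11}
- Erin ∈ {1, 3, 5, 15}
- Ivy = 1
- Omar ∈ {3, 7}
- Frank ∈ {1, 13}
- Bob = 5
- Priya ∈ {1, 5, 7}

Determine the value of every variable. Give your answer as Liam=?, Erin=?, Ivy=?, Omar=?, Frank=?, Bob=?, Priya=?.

Liam=11, Erin=15, Ivy=1, Omar=3, Frank=13, Bob=5, Priya=7

Ivy must be 1 (only option left). Remove 1 from Erin, Frank, Priya.
Frank's domain is down to {13}, so Frank = 13.
Bob's domain is down to {5}, so Bob = 5. Remove 5 from Erin, Priya.
Priya has just one choice, so Priya = 7. Strike 7 from Omar.
That leaves Omar = 3. So Liam, Erin can't be 3.
Liam must be 11 (only option left).
Erin must be 15 (only option left).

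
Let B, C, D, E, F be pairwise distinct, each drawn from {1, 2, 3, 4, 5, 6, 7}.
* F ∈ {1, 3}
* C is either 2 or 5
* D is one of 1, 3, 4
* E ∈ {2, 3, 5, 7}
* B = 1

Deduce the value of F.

B must be 1 (only option left). Strike 1 from D, F.
So F = 3.

3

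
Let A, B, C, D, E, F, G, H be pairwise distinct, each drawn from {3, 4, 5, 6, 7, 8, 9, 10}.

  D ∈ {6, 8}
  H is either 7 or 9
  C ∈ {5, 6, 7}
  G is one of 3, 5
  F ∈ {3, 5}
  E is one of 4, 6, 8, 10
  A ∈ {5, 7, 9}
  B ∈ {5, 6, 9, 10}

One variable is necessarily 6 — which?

C

The 8 variables together cover exactly {3, 4, 5, 6, 7, 8, 9, 10} — 8 values for 8 variables — and 4 appears only in E's list, so E = 4.
Among the 7 still-open variables, 8 fits only D (and all 7 values in {3, 5, 6, 7, 8, 9, 10} must be used), so D = 8.
The 6 still-open variables draw from only 6 values {3, 5, 6, 7, 9, 10}, so each is used; only B can be 10, hence B = 10.
The 5 still-open variables draw from only 5 values {3, 5, 6, 7, 9}, so each is used; only C can be 6, hence C = 6.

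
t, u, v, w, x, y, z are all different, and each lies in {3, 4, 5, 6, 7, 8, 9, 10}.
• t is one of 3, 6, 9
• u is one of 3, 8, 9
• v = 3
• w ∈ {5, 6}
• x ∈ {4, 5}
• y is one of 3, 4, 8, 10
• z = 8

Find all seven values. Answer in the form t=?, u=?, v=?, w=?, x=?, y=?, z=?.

v must be 3 (only option left). So t, u, y can't be 3.
z's domain is down to {8}, so z = 8. Eliminate 8 elsewhere: u, y.
u must be 9 (only option left). Eliminate 9 elsewhere: t.
t's domain is down to {6}, so t = 6. So w can't be 6.
w must be 5 (only option left). So x can't be 5.
x must be 4 (only option left). So y can't be 4.
y must be 10 (only option left).

t=6, u=9, v=3, w=5, x=4, y=10, z=8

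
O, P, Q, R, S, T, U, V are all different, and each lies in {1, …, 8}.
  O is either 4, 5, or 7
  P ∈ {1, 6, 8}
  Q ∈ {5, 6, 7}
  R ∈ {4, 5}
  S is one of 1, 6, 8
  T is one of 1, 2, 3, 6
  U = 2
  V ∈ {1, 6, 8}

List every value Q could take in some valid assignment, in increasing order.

U has just one choice, so U = 2. Strike 2 from T.
The 7 still-open variables together cover exactly {1, 3, 4, 5, 6, 7, 8} — 7 values for 7 variables — and 3 appears only in T's list, so T = 3.
P, S, V between them cover only {1, 6, 8} — a naked triple. Remove those values from Q.
No further eliminations apply; Q can still be any of 5, 7.

5, 7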